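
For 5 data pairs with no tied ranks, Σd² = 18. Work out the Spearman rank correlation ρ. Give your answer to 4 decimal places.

ρ = 1 − 6Σd² / [n(n²−1)] = 1 − 6×18 / (5×24)
  = 1 − 108/120 = 1 − 0.90000 ≈ 0.1000

0.1000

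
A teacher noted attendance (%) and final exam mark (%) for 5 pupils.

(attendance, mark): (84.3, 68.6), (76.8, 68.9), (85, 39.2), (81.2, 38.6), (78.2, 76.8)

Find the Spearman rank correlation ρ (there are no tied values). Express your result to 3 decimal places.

-0.600

Rank attendance: 4, 1, 5, 3, 2
Rank mark: 3, 4, 2, 1, 5
d = rank(attendance) − rank(mark): 1, -3, 3, 2, -3; Σd² = 32
ρ = 1 − 6Σd² / [n(n²−1)] = 1 − 6×32 / (5×24) = 1 − 192/120 ≈ -0.600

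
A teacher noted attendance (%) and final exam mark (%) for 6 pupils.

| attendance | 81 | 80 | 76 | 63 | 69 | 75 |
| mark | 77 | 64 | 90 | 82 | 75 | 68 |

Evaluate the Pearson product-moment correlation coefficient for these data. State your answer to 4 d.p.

-0.3282

n = 6, Σx = 444, Σy = 456, Σx² = 33092, Σy² = 35098, Σxy = 33638
nΣxy − ΣxΣy = 201828 − 202464 = -636
nΣx² − (Σx)² = 198552 − 197136 = 1416; nΣy² − (Σy)² = 210588 − 207936 = 2652
r = -636 / √(1416 × 2652) = -636 / 1937.8421 ≈ -0.3282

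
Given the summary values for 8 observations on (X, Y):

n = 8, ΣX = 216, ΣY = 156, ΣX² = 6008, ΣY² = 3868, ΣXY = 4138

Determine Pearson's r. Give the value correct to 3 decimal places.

-0.194

r = (nΣXY − ΣXΣY) / √[(nΣX² − (ΣX)²)(nΣY² − (ΣY)²)]
Numerator: 8×4138 − 216×156 = -592
Denominator: √[(48064 − 46656)(30944 − 24336)] = √[1408 × 6608] = 3050.2564
r = -592 / 3050.2564 ≈ -0.194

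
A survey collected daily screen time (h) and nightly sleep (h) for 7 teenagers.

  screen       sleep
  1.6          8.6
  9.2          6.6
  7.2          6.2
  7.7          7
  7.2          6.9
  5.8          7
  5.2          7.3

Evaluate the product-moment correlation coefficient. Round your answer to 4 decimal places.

-0.8907

n = 7, Σx = 43.9, Σy = 49.6, Σx² = 310.85, Σy² = 354.86, Σxy = 301.26
nΣxy − ΣxΣy = 2108.82 − 2177.44 = -68.62
nΣx² − (Σx)² = 2175.95 − 1927.21 = 248.74; nΣy² − (Σy)² = 2484.02 − 2460.16 = 23.86
r = -68.62 / √(248.74 × 23.86) = -68.62 / 77.0385 ≈ -0.8907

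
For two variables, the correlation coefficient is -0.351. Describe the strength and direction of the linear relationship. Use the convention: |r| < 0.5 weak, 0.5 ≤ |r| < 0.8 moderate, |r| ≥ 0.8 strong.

weak negative

r = -0.351 < 0 so the relationship is negative.
|r| = 0.351, which falls in the weak range.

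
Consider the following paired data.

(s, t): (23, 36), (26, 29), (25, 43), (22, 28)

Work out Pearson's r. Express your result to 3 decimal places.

n = 4, Σs = 96, Σt = 136, Σs² = 2314, Σt² = 4770, Σst = 3273
nΣst − ΣsΣt = 13092 − 13056 = 36
nΣs² − (Σs)² = 9256 − 9216 = 40; nΣt² − (Σt)² = 19080 − 18496 = 584
r = 36 / √(40 × 584) = 36 / 152.8398 ≈ 0.236

0.236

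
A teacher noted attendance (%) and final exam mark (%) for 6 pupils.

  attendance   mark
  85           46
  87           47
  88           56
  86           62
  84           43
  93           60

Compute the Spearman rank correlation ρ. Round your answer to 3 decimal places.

0.657

Rank attendance: 2, 4, 5, 3, 1, 6
Rank mark: 2, 3, 4, 6, 1, 5
d = rank(attendance) − rank(mark): 0, 1, 1, -3, 0, 1; Σd² = 12
ρ = 1 − 6Σd² / [n(n²−1)] = 1 − 6×12 / (6×35) = 1 − 72/210 ≈ 0.657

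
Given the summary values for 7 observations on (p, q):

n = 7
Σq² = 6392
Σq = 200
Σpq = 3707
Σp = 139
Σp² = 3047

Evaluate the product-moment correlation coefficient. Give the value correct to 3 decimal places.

-0.600

r = (nΣpq − ΣpΣq) / √[(nΣp² − (Σp)²)(nΣq² − (Σq)²)]
Numerator: 7×3707 − 139×200 = -1851
Denominator: √[(21329 − 19321)(44744 − 40000)] = √[2008 × 4744] = 3086.4141
r = -1851 / 3086.4141 ≈ -0.600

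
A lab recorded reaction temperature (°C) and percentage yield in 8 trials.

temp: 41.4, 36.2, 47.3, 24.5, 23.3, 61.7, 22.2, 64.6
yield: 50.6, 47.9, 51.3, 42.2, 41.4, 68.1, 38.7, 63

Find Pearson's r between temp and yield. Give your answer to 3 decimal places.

0.972

n = 8, Σx = 321.2, Σy = 403.2, Σx² = 14877.72, Σy² = 21085.56, Σxy = 17384.54
nΣxy − ΣxΣy = 139076.32 − 129507.84 = 9568.48
nΣx² − (Σx)² = 119021.76 − 103169.44 = 15852.32; nΣy² − (Σy)² = 168684.48 − 162570.24 = 6114.24
r = 9568.48 / √(15852.32 × 6114.24) = 9568.48 / 9845.0439 ≈ 0.972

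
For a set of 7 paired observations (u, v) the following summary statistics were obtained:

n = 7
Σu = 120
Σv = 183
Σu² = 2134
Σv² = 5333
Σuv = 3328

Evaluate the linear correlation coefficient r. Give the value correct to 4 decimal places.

0.9293

r = (nΣuv − ΣuΣv) / √[(nΣu² − (Σu)²)(nΣv² − (Σv)²)]
Numerator: 7×3328 − 120×183 = 1336
Denominator: √[(14938 − 14400)(37331 − 33489)] = √[538 × 3842] = 1437.7051
r = 1336 / 1437.7051 ≈ 0.9293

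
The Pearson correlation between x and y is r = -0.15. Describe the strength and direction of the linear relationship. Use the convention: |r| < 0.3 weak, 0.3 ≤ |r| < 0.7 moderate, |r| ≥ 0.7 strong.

weak negative

r = -0.15 < 0 so the relationship is negative.
|r| = 0.15, which falls in the weak range.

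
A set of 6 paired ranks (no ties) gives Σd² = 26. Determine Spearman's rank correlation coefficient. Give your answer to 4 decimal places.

ρ = 1 − 6Σd² / [n(n²−1)] = 1 − 6×26 / (6×35)
  = 1 − 156/210 = 1 − 0.74286 ≈ 0.2571

0.2571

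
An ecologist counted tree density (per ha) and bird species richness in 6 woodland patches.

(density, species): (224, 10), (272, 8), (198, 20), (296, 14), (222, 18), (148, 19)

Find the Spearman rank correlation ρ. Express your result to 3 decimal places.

Rank density: 4, 5, 2, 6, 3, 1
Rank species: 2, 1, 6, 3, 4, 5
d = rank(density) − rank(species): 2, 4, -4, 3, -1, -4; Σd² = 62
ρ = 1 − 6Σd² / [n(n²−1)] = 1 − 6×62 / (6×35) = 1 − 372/210 ≈ -0.771

-0.771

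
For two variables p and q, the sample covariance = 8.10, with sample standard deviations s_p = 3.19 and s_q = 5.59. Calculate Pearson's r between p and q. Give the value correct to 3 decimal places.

r = Cov(p,q) / (s_p · s_q) = 8.10 / (3.19 × 5.59)
  = 8.10 / 17.8321 ≈ 0.454

0.454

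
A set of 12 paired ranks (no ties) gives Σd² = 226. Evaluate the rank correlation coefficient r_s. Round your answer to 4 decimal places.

0.2098

ρ = 1 − 6Σd² / [n(n²−1)] = 1 − 6×226 / (12×143)
  = 1 − 1356/1716 = 1 − 0.79021 ≈ 0.2098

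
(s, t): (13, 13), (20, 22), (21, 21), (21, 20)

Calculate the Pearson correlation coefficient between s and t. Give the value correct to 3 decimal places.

n = 4, Σs = 75, Σt = 76, Σs² = 1451, Σt² = 1494, Σst = 1470
nΣst − ΣsΣt = 5880 − 5700 = 180
nΣs² − (Σs)² = 5804 − 5625 = 179; nΣt² − (Σt)² = 5976 − 5776 = 200
r = 180 / √(179 × 200) = 180 / 189.2089 ≈ 0.951

0.951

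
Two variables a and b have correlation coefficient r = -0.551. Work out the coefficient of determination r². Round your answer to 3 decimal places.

r² = (-0.551)² = 0.304

0.304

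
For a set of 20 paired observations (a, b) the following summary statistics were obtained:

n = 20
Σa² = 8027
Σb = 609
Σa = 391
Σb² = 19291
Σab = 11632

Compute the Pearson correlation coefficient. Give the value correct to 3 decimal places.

r = (nΣab − ΣaΣb) / √[(nΣa² − (Σa)²)(nΣb² − (Σb)²)]
Numerator: 20×11632 − 391×609 = -5479
Denominator: √[(160540 − 152881)(385820 − 370881)] = √[7659 × 14939] = 10696.6257
r = -5479 / 10696.6257 ≈ -0.512

-0.512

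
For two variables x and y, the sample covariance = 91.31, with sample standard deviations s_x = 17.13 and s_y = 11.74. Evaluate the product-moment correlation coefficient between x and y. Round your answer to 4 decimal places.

r = Cov(x,y) / (s_x · s_y) = 91.31 / (17.13 × 11.74)
  = 91.31 / 201.1062 ≈ 0.4540

0.4540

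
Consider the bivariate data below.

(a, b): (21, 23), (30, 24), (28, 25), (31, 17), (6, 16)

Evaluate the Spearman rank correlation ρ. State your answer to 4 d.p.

Rank a: 2, 4, 3, 5, 1
Rank b: 3, 4, 5, 2, 1
d = rank(a) − rank(b): -1, 0, -2, 3, 0; Σd² = 14
ρ = 1 − 6Σd² / [n(n²−1)] = 1 − 6×14 / (5×24) = 1 − 84/120 ≈ 0.3000

0.3000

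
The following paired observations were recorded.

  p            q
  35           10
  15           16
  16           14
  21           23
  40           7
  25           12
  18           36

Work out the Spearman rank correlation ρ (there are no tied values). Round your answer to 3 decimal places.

-0.714

Rank p: 6, 1, 2, 4, 7, 5, 3
Rank q: 2, 5, 4, 6, 1, 3, 7
d = rank(p) − rank(q): 4, -4, -2, -2, 6, 2, -4; Σd² = 96
ρ = 1 − 6Σd² / [n(n²−1)] = 1 − 6×96 / (7×48) = 1 − 576/336 ≈ -0.714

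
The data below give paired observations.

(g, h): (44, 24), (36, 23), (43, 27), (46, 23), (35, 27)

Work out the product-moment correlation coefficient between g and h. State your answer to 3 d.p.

n = 5, Σg = 204, Σh = 124, Σg² = 8422, Σh² = 3092, Σgh = 5048
nΣgh − ΣgΣh = 25240 − 25296 = -56
nΣg² − (Σg)² = 42110 − 41616 = 494; nΣh² − (Σh)² = 15460 − 15376 = 84
r = -56 / √(494 × 84) = -56 / 203.7057 ≈ -0.275

-0.275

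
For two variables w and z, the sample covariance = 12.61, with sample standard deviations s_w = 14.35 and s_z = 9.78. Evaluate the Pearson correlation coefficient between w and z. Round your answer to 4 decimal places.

0.0899

r = Cov(w,z) / (s_w · s_z) = 12.61 / (14.35 × 9.78)
  = 12.61 / 140.3430 ≈ 0.0899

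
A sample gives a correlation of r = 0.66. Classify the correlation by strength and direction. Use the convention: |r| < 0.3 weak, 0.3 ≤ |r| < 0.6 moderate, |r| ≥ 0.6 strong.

strong positive

r = 0.66 > 0 so the relationship is positive.
|r| = 0.66, which falls in the strong range.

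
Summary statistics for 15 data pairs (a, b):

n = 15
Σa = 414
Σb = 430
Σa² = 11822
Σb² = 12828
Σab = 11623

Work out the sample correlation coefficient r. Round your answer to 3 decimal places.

-0.550

r = (nΣab − ΣaΣb) / √[(nΣa² − (Σa)²)(nΣb² − (Σb)²)]
Numerator: 15×11623 − 414×430 = -3675
Denominator: √[(177330 − 171396)(192420 − 184900)] = √[5934 × 7520] = 6680.0958
r = -3675 / 6680.0958 ≈ -0.550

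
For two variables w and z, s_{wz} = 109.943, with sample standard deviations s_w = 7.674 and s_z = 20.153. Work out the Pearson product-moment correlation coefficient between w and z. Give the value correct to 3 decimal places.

0.711

r = Cov(w,z) / (s_w · s_z) = 109.943 / (7.674 × 20.153)
  = 109.943 / 154.6541 ≈ 0.711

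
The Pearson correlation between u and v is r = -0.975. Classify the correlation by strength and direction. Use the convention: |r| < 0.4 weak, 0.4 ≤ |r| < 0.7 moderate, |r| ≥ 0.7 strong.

strong negative

r = -0.975 < 0 so the relationship is negative.
|r| = 0.975, which falls in the strong range.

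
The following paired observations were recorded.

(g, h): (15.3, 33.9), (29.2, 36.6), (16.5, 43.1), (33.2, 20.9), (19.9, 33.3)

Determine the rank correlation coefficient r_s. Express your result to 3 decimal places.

-0.500

Rank g: 1, 4, 2, 5, 3
Rank h: 3, 4, 5, 1, 2
d = rank(g) − rank(h): -2, 0, -3, 4, 1; Σd² = 30
ρ = 1 − 6Σd² / [n(n²−1)] = 1 − 6×30 / (5×24) = 1 − 180/120 ≈ -0.500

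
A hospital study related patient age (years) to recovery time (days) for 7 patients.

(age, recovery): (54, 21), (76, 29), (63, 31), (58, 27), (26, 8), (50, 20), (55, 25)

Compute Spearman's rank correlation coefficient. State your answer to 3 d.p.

Rank age: 3, 7, 6, 5, 1, 2, 4
Rank recovery: 3, 6, 7, 5, 1, 2, 4
d = rank(age) − rank(recovery): 0, 1, -1, 0, 0, 0, 0; Σd² = 2
ρ = 1 − 6Σd² / [n(n²−1)] = 1 − 6×2 / (7×48) = 1 − 12/336 ≈ 0.964

0.964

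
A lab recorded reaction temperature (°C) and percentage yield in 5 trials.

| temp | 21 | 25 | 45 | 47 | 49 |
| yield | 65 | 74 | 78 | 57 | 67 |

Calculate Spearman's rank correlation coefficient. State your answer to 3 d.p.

Rank temp: 1, 2, 3, 4, 5
Rank yield: 2, 4, 5, 1, 3
d = rank(temp) − rank(yield): -1, -2, -2, 3, 2; Σd² = 22
ρ = 1 − 6Σd² / [n(n²−1)] = 1 − 6×22 / (5×24) = 1 − 132/120 ≈ -0.100

-0.100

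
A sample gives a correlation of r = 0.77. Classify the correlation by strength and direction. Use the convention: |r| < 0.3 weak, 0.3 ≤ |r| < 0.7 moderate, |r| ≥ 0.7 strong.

strong positive

r = 0.77 > 0 so the relationship is positive.
|r| = 0.77, which falls in the strong range.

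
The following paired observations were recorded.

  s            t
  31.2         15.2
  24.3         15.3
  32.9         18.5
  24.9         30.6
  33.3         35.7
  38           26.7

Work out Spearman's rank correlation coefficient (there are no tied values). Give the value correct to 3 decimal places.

0.429

Rank s: 3, 1, 4, 2, 5, 6
Rank t: 1, 2, 3, 5, 6, 4
d = rank(s) − rank(t): 2, -1, 1, -3, -1, 2; Σd² = 20
ρ = 1 − 6Σd² / [n(n²−1)] = 1 − 6×20 / (6×35) = 1 − 120/210 ≈ 0.429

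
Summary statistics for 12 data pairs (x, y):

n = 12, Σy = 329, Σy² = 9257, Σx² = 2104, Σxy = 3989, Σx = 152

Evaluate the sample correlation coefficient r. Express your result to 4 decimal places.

r = (nΣxy − ΣxΣy) / √[(nΣx² − (Σx)²)(nΣy² − (Σy)²)]
Numerator: 12×3989 − 152×329 = -2140
Denominator: √[(25248 − 23104)(111084 − 108241)] = √[2144 × 2843] = 2468.8848
r = -2140 / 2468.8848 ≈ -0.8668

-0.8668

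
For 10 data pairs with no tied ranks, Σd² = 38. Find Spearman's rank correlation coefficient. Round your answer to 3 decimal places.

0.770

ρ = 1 − 6Σd² / [n(n²−1)] = 1 − 6×38 / (10×99)
  = 1 − 228/990 = 1 − 0.2303 ≈ 0.770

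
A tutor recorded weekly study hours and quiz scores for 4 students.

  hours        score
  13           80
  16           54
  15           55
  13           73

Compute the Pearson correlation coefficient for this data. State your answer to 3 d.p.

-0.947

n = 4, Σx = 57, Σy = 262, Σx² = 819, Σy² = 17670, Σxy = 3678
nΣxy − ΣxΣy = 14712 − 14934 = -222
nΣx² − (Σx)² = 3276 − 3249 = 27; nΣy² − (Σy)² = 70680 − 68644 = 2036
r = -222 / √(27 × 2036) = -222 / 234.4611 ≈ -0.947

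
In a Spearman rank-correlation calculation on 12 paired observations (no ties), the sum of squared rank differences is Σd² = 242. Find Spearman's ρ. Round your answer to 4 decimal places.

0.1538

ρ = 1 − 6Σd² / [n(n²−1)] = 1 − 6×242 / (12×143)
  = 1 − 1452/1716 = 1 − 0.84615 ≈ 0.1538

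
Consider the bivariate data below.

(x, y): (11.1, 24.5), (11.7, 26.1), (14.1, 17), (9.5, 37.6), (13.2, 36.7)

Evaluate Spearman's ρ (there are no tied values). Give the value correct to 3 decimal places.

-0.600

Rank x: 2, 3, 5, 1, 4
Rank y: 2, 3, 1, 5, 4
d = rank(x) − rank(y): 0, 0, 4, -4, 0; Σd² = 32
ρ = 1 − 6Σd² / [n(n²−1)] = 1 − 6×32 / (5×24) = 1 − 192/120 ≈ -0.600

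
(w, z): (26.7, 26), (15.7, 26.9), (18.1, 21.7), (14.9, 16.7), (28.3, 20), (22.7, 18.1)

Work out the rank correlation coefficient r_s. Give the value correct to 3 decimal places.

0.143

Rank w: 5, 2, 3, 1, 6, 4
Rank z: 5, 6, 4, 1, 3, 2
d = rank(w) − rank(z): 0, -4, -1, 0, 3, 2; Σd² = 30
ρ = 1 − 6Σd² / [n(n²−1)] = 1 − 6×30 / (6×35) = 1 − 180/210 ≈ 0.143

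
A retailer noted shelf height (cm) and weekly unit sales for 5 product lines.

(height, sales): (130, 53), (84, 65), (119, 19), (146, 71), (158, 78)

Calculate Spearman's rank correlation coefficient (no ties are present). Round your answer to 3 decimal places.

Rank height: 3, 1, 2, 4, 5
Rank sales: 2, 3, 1, 4, 5
d = rank(height) − rank(sales): 1, -2, 1, 0, 0; Σd² = 6
ρ = 1 − 6Σd² / [n(n²−1)] = 1 − 6×6 / (5×24) = 1 − 36/120 ≈ 0.700

0.700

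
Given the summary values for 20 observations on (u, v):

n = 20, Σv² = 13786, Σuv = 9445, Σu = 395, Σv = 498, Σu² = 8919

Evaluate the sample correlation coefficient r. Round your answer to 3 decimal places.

-0.314

r = (nΣuv − ΣuΣv) / √[(nΣu² − (Σu)²)(nΣv² − (Σv)²)]
Numerator: 20×9445 − 395×498 = -7810
Denominator: √[(178380 − 156025)(275720 − 248004)] = √[22355 × 27716] = 24891.5885
r = -7810 / 24891.5885 ≈ -0.314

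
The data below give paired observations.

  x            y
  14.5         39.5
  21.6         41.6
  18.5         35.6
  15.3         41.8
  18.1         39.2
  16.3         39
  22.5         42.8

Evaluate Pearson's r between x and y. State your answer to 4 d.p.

n = 7, Σx = 126.8, Σy = 279.5, Σx² = 2352.7, Σy² = 11194.89, Σxy = 5077.67
nΣxy − ΣxΣy = 35543.69 − 35440.6 = 103.09
nΣx² − (Σx)² = 16468.9 − 16078.24 = 390.66; nΣy² − (Σy)² = 78364.23 − 78120.25 = 243.98
r = 103.09 / √(390.66 × 243.98) = 103.09 / 308.7284 ≈ 0.3339

0.3339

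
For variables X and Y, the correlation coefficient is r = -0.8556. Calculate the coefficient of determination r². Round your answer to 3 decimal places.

r² = (-0.8556)² = 0.732

0.732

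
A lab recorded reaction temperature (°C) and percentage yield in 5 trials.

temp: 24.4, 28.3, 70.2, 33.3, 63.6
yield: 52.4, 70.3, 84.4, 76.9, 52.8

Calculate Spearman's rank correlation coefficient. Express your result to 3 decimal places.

0.700

Rank temp: 1, 2, 5, 3, 4
Rank yield: 1, 3, 5, 4, 2
d = rank(temp) − rank(yield): 0, -1, 0, -1, 2; Σd² = 6
ρ = 1 − 6Σd² / [n(n²−1)] = 1 − 6×6 / (5×24) = 1 − 36/120 ≈ 0.700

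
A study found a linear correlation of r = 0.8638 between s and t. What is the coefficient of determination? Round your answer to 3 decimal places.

r² = (0.8638)² = 0.746

0.746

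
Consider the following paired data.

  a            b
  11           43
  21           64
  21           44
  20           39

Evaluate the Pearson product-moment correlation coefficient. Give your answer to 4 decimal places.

0.3276

n = 4, Σa = 73, Σb = 190, Σa² = 1403, Σb² = 9402, Σab = 3521
nΣab − ΣaΣb = 14084 − 13870 = 214
nΣa² − (Σa)² = 5612 − 5329 = 283; nΣb² − (Σb)² = 37608 − 36100 = 1508
r = 214 / √(283 × 1508) = 214 / 653.2718 ≈ 0.3276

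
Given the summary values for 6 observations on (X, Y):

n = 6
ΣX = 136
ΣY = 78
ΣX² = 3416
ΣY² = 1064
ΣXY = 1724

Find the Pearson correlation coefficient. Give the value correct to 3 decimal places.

-0.341

r = (nΣXY − ΣXΣY) / √[(nΣX² − (ΣX)²)(nΣY² − (ΣY)²)]
Numerator: 6×1724 − 136×78 = -264
Denominator: √[(20496 − 18496)(6384 − 6084)] = √[2000 × 300] = 774.5967
r = -264 / 774.5967 ≈ -0.341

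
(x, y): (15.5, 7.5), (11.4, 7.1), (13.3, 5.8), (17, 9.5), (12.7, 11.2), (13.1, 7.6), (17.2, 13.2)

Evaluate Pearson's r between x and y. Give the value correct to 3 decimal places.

0.528

n = 7, Σx = 100.2, Σy = 61.9, Σx² = 1464.84, Σy² = 587.99, Σxy = 904.67
nΣxy − ΣxΣy = 6332.69 − 6202.38 = 130.31
nΣx² − (Σx)² = 10253.88 − 10040.04 = 213.84; nΣy² − (Σy)² = 4115.93 − 3831.61 = 284.32
r = 130.31 / √(213.84 × 284.32) = 130.31 / 246.5745 ≈ 0.528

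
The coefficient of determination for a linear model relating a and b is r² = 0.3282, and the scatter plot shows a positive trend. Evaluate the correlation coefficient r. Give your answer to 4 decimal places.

0.5729

|r| = √0.3282 = 0.5729
The association is positive, so r = 0.5729.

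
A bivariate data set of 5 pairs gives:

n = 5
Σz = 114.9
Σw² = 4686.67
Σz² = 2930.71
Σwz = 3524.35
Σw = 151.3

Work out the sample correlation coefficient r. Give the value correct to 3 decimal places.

r = (nΣwz − ΣwΣz) / √[(nΣw² − (Σw)²)(nΣz² − (Σz)²)]
Numerator: 5×3524.35 − 151.3×114.9 = 237.38
Denominator: √[(23433.35 − 22891.69)(14653.55 − 13202.01)] = √[541.66 × 1451.54] = 886.7024
r = 237.38 / 886.7024 ≈ 0.268

0.268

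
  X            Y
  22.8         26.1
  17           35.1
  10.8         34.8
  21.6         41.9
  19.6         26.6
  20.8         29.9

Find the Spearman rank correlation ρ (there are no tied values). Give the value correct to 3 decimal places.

Rank X: 6, 2, 1, 5, 3, 4
Rank Y: 1, 5, 4, 6, 2, 3
d = rank(X) − rank(Y): 5, -3, -3, -1, 1, 1; Σd² = 46
ρ = 1 − 6Σd² / [n(n²−1)] = 1 − 6×46 / (6×35) = 1 − 276/210 ≈ -0.314

-0.314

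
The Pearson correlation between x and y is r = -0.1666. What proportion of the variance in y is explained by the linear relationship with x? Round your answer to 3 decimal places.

r² = (-0.1666)² = 0.028

0.028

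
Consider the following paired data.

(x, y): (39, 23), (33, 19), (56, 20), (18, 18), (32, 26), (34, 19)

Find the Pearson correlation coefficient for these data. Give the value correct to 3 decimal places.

0.156

n = 6, Σx = 212, Σy = 125, Σx² = 8250, Σy² = 2651, Σxy = 4446
nΣxy − ΣxΣy = 26676 − 26500 = 176
nΣx² − (Σx)² = 49500 − 44944 = 4556; nΣy² − (Σy)² = 15906 − 15625 = 281
r = 176 / √(4556 × 281) = 176 / 1131.4751 ≈ 0.156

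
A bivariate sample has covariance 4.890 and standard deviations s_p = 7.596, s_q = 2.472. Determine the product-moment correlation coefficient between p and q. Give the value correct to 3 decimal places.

r = Cov(p,q) / (s_p · s_q) = 4.890 / (7.596 × 2.472)
  = 4.890 / 18.7773 ≈ 0.260

0.260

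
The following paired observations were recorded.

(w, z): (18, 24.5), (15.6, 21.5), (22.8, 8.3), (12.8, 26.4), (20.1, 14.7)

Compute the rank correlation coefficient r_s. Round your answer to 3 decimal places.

Rank w: 3, 2, 5, 1, 4
Rank z: 4, 3, 1, 5, 2
d = rank(w) − rank(z): -1, -1, 4, -4, 2; Σd² = 38
ρ = 1 − 6Σd² / [n(n²−1)] = 1 − 6×38 / (5×24) = 1 − 228/120 ≈ -0.900

-0.900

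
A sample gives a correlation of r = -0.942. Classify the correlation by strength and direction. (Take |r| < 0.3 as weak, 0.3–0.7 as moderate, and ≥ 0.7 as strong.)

r = -0.942 < 0 so the relationship is negative.
|r| = 0.942, which falls in the strong range.

strong negative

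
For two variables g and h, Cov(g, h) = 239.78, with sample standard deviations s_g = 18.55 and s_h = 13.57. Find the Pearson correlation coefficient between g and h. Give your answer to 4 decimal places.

0.9526

r = Cov(g,h) / (s_g · s_h) = 239.78 / (18.55 × 13.57)
  = 239.78 / 251.7235 ≈ 0.9526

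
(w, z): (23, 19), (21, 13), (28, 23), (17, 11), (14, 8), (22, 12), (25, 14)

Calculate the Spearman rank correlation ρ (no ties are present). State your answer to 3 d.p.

Rank w: 5, 3, 7, 2, 1, 4, 6
Rank z: 6, 4, 7, 2, 1, 3, 5
d = rank(w) − rank(z): -1, -1, 0, 0, 0, 1, 1; Σd² = 4
ρ = 1 − 6Σd² / [n(n²−1)] = 1 − 6×4 / (7×48) = 1 − 24/336 ≈ 0.929

0.929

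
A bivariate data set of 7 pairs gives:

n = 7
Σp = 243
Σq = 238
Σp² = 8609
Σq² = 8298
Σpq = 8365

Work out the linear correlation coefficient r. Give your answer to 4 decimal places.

0.5449

r = (nΣpq − ΣpΣq) / √[(nΣp² − (Σp)²)(nΣq² − (Σq)²)]
Numerator: 7×8365 − 243×238 = 721
Denominator: √[(60263 − 59049)(58086 − 56644)] = √[1214 × 1442] = 1323.0979
r = 721 / 1323.0979 ≈ 0.5449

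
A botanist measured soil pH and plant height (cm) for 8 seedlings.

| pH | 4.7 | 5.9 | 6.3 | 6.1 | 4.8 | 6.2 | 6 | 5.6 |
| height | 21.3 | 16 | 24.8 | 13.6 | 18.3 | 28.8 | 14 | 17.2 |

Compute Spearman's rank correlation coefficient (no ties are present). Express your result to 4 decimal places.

0.1429

Rank pH: 1, 4, 8, 6, 2, 7, 5, 3
Rank height: 6, 3, 7, 1, 5, 8, 2, 4
d = rank(pH) − rank(height): -5, 1, 1, 5, -3, -1, 3, -1; Σd² = 72
ρ = 1 − 6Σd² / [n(n²−1)] = 1 − 6×72 / (8×63) = 1 − 432/504 ≈ 0.1429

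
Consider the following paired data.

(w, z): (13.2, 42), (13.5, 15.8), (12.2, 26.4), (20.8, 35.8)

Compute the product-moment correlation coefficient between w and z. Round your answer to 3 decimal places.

n = 4, Σw = 59.7, Σz = 120, Σw² = 937.97, Σz² = 3992.24, Σwz = 1834.42
nΣwz − ΣwΣz = 7337.68 − 7164 = 173.68
nΣw² − (Σw)² = 3751.88 − 3564.09 = 187.79; nΣz² − (Σz)² = 15968.96 − 14400 = 1568.96
r = 173.68 / √(187.79 × 1568.96) = 173.68 / 542.8029 ≈ 0.320

0.320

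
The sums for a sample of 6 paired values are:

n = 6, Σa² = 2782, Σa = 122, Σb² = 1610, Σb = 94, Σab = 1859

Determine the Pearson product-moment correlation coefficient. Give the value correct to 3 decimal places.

-0.257

r = (nΣab − ΣaΣb) / √[(nΣa² − (Σa)²)(nΣb² − (Σb)²)]
Numerator: 6×1859 − 122×94 = -314
Denominator: √[(16692 − 14884)(9660 − 8836)] = √[1808 × 824] = 1220.5704
r = -314 / 1220.5704 ≈ -0.257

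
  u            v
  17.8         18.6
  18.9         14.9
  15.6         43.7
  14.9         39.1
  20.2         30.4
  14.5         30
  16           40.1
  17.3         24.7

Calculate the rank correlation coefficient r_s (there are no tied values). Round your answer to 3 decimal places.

Rank u: 6, 7, 3, 2, 8, 1, 4, 5
Rank v: 2, 1, 8, 6, 5, 4, 7, 3
d = rank(u) − rank(v): 4, 6, -5, -4, 3, -3, -3, 2; Σd² = 124
ρ = 1 − 6Σd² / [n(n²−1)] = 1 − 6×124 / (8×63) = 1 − 744/504 ≈ -0.476

-0.476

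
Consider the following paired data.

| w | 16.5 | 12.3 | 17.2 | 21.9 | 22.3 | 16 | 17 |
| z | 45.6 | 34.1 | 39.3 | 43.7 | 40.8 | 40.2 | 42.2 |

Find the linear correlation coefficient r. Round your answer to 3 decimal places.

0.565

n = 7, Σw = 123.2, Σz = 285.9, Σw² = 2241.28, Σz² = 11757.87, Σwz = 5075.26
nΣwz − ΣwΣz = 35526.82 − 35222.88 = 303.94
nΣw² − (Σw)² = 15688.96 − 15178.24 = 510.72; nΣz² − (Σz)² = 82305.09 − 81738.81 = 566.28
r = 303.94 / √(510.72 × 566.28) = 303.94 / 537.7830 ≈ 0.565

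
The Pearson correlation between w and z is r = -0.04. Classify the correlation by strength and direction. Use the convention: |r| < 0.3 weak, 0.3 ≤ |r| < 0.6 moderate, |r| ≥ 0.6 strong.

weak negative

r = -0.04 < 0 so the relationship is negative.
|r| = 0.04, which falls in the weak range.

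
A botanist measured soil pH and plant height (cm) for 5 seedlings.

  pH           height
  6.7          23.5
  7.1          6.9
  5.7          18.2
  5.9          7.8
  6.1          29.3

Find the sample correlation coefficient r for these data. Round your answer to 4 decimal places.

-0.2186

n = 5, Σx = 31.5, Σy = 85.7, Σx² = 199.81, Σy² = 1850.43, Σxy = 534.93
nΣxy − ΣxΣy = 2674.65 − 2699.55 = -24.9
nΣx² − (Σx)² = 999.05 − 992.25 = 6.8; nΣy² − (Σy)² = 9252.15 − 7344.49 = 1907.66
r = -24.9 / √(6.8 × 1907.66) = -24.9 / 113.8951 ≈ -0.2186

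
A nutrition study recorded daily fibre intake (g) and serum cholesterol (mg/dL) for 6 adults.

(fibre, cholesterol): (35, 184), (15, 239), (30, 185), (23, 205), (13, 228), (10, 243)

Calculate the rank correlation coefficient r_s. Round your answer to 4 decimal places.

-0.9429

Rank fibre: 6, 3, 5, 4, 2, 1
Rank cholesterol: 1, 5, 2, 3, 4, 6
d = rank(fibre) − rank(cholesterol): 5, -2, 3, 1, -2, -5; Σd² = 68
ρ = 1 − 6Σd² / [n(n²−1)] = 1 − 6×68 / (6×35) = 1 − 408/210 ≈ -0.9429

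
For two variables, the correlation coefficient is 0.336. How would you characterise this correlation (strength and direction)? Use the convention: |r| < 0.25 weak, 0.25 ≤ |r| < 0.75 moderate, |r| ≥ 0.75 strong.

moderate positive

r = 0.336 > 0 so the relationship is positive.
|r| = 0.336, which falls in the moderate range.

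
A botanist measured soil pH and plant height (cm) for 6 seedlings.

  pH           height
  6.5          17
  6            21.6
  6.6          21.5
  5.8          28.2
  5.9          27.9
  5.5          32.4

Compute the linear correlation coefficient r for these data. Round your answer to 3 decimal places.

-0.888

n = 6, Σx = 36.3, Σy = 148.6, Σx² = 220.51, Σy² = 3841.22, Σxy = 888.37
nΣxy − ΣxΣy = 5330.22 − 5394.18 = -63.96
nΣx² − (Σx)² = 1323.06 − 1317.69 = 5.37; nΣy² − (Σy)² = 23047.32 − 22081.96 = 965.36
r = -63.96 / √(5.37 × 965.36) = -63.96 / 71.9999 ≈ -0.888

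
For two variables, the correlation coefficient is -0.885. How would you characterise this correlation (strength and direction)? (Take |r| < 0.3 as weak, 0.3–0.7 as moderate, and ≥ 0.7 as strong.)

r = -0.885 < 0 so the relationship is negative.
|r| = 0.885, which falls in the strong range.

strong negative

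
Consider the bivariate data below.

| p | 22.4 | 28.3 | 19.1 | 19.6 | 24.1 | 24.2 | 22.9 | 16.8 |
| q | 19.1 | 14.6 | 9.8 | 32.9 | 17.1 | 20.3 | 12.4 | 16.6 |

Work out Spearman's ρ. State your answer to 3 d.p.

Rank p: 4, 8, 2, 3, 6, 7, 5, 1
Rank q: 6, 3, 1, 8, 5, 7, 2, 4
d = rank(p) − rank(q): -2, 5, 1, -5, 1, 0, 3, -3; Σd² = 74
ρ = 1 − 6Σd² / [n(n²−1)] = 1 − 6×74 / (8×63) = 1 − 444/504 ≈ 0.119

0.119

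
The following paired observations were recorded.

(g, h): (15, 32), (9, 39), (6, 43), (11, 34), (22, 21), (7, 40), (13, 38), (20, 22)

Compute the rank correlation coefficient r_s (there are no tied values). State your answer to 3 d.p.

Rank g: 6, 3, 1, 4, 8, 2, 5, 7
Rank h: 3, 6, 8, 4, 1, 7, 5, 2
d = rank(g) − rank(h): 3, -3, -7, 0, 7, -5, 0, 5; Σd² = 166
ρ = 1 − 6Σd² / [n(n²−1)] = 1 − 6×166 / (8×63) = 1 − 996/504 ≈ -0.976

-0.976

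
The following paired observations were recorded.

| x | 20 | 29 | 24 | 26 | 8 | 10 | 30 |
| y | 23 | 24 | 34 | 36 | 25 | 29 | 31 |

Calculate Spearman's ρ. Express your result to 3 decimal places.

Rank x: 3, 6, 4, 5, 1, 2, 7
Rank y: 1, 2, 6, 7, 3, 4, 5
d = rank(x) − rank(y): 2, 4, -2, -2, -2, -2, 2; Σd² = 40
ρ = 1 − 6Σd² / [n(n²−1)] = 1 − 6×40 / (7×48) = 1 − 240/336 ≈ 0.286

0.286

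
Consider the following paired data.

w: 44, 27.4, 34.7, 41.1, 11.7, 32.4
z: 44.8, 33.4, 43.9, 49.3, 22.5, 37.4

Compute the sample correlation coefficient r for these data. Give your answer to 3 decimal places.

0.959

n = 6, Σw = 191.3, Σz = 231.3, Σw² = 6766.71, Σz² = 9385.31, Σwz = 7910.93
nΣwz − ΣwΣz = 47465.58 − 44247.69 = 3217.89
nΣw² − (Σw)² = 40600.26 − 36595.69 = 4004.57; nΣz² − (Σz)² = 56311.86 − 53499.69 = 2812.17
r = 3217.89 / √(4004.57 × 2812.17) = 3217.89 / 3355.8206 ≈ 0.959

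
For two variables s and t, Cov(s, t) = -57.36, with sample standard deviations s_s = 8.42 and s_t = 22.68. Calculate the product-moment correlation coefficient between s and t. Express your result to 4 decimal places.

r = Cov(s,t) / (s_s · s_t) = -57.36 / (8.42 × 22.68)
  = -57.36 / 190.9656 ≈ -0.3004

-0.3004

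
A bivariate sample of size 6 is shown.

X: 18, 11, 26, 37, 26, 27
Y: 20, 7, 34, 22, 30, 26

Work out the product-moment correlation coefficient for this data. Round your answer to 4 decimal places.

0.6184

n = 6, ΣX = 145, ΣY = 139, ΣX² = 3895, ΣY² = 3665, ΣXY = 3617
nΣXY − ΣXΣY = 21702 − 20155 = 1547
nΣX² − (ΣX)² = 23370 − 21025 = 2345; nΣY² − (ΣY)² = 21990 − 19321 = 2669
r = 1547 / √(2345 × 2669) = 1547 / 2501.7604 ≈ 0.6184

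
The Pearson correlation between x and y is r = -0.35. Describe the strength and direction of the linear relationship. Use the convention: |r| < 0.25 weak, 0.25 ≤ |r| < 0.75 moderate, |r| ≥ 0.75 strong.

r = -0.35 < 0 so the relationship is negative.
|r| = 0.35, which falls in the moderate range.

moderate negative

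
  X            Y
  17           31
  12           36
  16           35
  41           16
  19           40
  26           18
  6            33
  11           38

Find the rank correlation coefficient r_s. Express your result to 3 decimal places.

Rank X: 5, 3, 4, 8, 6, 7, 1, 2
Rank Y: 3, 6, 5, 1, 8, 2, 4, 7
d = rank(X) − rank(Y): 2, -3, -1, 7, -2, 5, -3, -5; Σd² = 126
ρ = 1 − 6Σd² / [n(n²−1)] = 1 − 6×126 / (8×63) = 1 − 756/504 ≈ -0.500

-0.500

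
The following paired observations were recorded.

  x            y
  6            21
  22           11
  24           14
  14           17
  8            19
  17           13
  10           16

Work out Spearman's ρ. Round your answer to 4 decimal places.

Rank x: 1, 6, 7, 4, 2, 5, 3
Rank y: 7, 1, 3, 5, 6, 2, 4
d = rank(x) − rank(y): -6, 5, 4, -1, -4, 3, -1; Σd² = 104
ρ = 1 − 6Σd² / [n(n²−1)] = 1 − 6×104 / (7×48) = 1 − 624/336 ≈ -0.8571

-0.8571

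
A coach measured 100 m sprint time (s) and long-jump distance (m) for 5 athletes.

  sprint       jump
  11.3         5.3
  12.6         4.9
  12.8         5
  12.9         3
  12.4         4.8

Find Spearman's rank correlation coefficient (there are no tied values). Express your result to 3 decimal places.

-0.600

Rank sprint: 1, 3, 4, 5, 2
Rank jump: 5, 3, 4, 1, 2
d = rank(sprint) − rank(jump): -4, 0, 0, 4, 0; Σd² = 32
ρ = 1 − 6Σd² / [n(n²−1)] = 1 − 6×32 / (5×24) = 1 − 192/120 ≈ -0.600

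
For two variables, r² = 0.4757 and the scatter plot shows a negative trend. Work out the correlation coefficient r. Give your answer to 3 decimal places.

|r| = √0.4757 = 0.690
The association is negative, so r = −0.690.

-0.690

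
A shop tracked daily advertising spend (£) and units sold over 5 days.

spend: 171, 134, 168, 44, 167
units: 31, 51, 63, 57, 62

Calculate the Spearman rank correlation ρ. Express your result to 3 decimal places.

-0.100

Rank spend: 5, 2, 4, 1, 3
Rank units: 1, 2, 5, 3, 4
d = rank(spend) − rank(units): 4, 0, -1, -2, -1; Σd² = 22
ρ = 1 − 6Σd² / [n(n²−1)] = 1 − 6×22 / (5×24) = 1 − 132/120 ≈ -0.100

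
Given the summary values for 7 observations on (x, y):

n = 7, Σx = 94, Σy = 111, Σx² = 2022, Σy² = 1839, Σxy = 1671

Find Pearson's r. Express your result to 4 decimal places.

r = (nΣxy − ΣxΣy) / √[(nΣx² − (Σx)²)(nΣy² − (Σy)²)]
Numerator: 7×1671 − 94×111 = 1263
Denominator: √[(14154 − 8836)(12873 − 12321)] = √[5318 × 552] = 1713.3406
r = 1263 / 1713.3406 ≈ 0.7372

0.7372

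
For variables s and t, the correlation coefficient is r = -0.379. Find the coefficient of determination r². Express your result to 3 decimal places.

r² = (-0.379)² = 0.144

0.144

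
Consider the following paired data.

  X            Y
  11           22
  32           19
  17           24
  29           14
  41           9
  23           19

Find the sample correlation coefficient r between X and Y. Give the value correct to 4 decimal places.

-0.8713

n = 6, ΣX = 153, ΣY = 107, ΣX² = 4485, ΣY² = 2059, ΣXY = 2470
nΣXY − ΣXΣY = 14820 − 16371 = -1551
nΣX² − (ΣX)² = 26910 − 23409 = 3501; nΣY² − (ΣY)² = 12354 − 11449 = 905
r = -1551 / √(3501 × 905) = -1551 / 1780.0014 ≈ -0.8713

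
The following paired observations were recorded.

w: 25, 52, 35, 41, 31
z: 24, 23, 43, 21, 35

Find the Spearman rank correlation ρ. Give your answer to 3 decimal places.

-0.500

Rank w: 1, 5, 3, 4, 2
Rank z: 3, 2, 5, 1, 4
d = rank(w) − rank(z): -2, 3, -2, 3, -2; Σd² = 30
ρ = 1 − 6Σd² / [n(n²−1)] = 1 − 6×30 / (5×24) = 1 − 180/120 ≈ -0.500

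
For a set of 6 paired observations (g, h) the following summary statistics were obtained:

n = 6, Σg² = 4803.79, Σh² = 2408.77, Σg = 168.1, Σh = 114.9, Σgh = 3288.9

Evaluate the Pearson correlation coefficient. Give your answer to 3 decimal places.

r = (nΣgh − ΣgΣh) / √[(nΣg² − (Σg)²)(nΣh² − (Σh)²)]
Numerator: 6×3288.9 − 168.1×114.9 = 418.71
Denominator: √[(28822.74 − 28257.61)(14452.62 − 13202.01)] = √[565.13 × 1250.61] = 840.6885
r = 418.71 / 840.6885 ≈ 0.498

0.498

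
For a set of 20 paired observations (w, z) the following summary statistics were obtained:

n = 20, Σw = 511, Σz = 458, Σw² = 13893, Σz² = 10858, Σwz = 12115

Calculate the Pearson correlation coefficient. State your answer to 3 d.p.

r = (nΣwz − ΣwΣz) / √[(nΣw² − (Σw)²)(nΣz² − (Σz)²)]
Numerator: 20×12115 − 511×458 = 8262
Denominator: √[(277860 − 261121)(217160 − 209764)] = √[16739 × 7396] = 11126.6187
r = 8262 / 11126.6187 ≈ 0.743

0.743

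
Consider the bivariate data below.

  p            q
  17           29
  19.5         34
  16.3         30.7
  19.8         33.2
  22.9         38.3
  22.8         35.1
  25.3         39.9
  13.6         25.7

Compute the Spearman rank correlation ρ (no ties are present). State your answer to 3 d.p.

Rank p: 3, 4, 2, 5, 7, 6, 8, 1
Rank q: 2, 5, 3, 4, 7, 6, 8, 1
d = rank(p) − rank(q): 1, -1, -1, 1, 0, 0, 0, 0; Σd² = 4
ρ = 1 − 6Σd² / [n(n²−1)] = 1 − 6×4 / (8×63) = 1 − 24/504 ≈ 0.952

0.952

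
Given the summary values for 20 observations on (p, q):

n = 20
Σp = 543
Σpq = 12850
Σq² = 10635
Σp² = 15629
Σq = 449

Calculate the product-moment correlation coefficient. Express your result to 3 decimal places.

r = (nΣpq − ΣpΣq) / √[(nΣp² − (Σp)²)(nΣq² − (Σq)²)]
Numerator: 20×12850 − 543×449 = 13193
Denominator: √[(312580 − 294849)(212700 − 201601)] = √[17731 × 11099] = 14028.4129
r = 13193 / 14028.4129 ≈ 0.940

0.940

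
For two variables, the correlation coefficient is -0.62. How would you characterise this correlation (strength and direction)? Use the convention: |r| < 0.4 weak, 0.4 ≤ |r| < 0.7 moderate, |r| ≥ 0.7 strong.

moderate negative

r = -0.62 < 0 so the relationship is negative.
|r| = 0.62, which falls in the moderate range.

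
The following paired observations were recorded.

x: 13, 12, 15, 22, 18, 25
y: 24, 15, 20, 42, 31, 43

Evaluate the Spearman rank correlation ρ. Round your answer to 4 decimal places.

Rank x: 2, 1, 3, 5, 4, 6
Rank y: 3, 1, 2, 5, 4, 6
d = rank(x) − rank(y): -1, 0, 1, 0, 0, 0; Σd² = 2
ρ = 1 − 6Σd² / [n(n²−1)] = 1 − 6×2 / (6×35) = 1 − 12/210 ≈ 0.9429

0.9429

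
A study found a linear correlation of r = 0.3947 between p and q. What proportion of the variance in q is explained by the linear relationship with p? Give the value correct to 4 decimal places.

r² = (0.3947)² = 0.1558

0.1558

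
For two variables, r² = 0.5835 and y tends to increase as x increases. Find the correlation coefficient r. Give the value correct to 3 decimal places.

0.764

|r| = √0.5835 = 0.764
The association is positive, so r = 0.764.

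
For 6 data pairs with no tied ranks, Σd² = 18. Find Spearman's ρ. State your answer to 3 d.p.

ρ = 1 − 6Σd² / [n(n²−1)] = 1 − 6×18 / (6×35)
  = 1 − 108/210 = 1 − 0.5143 ≈ 0.486

0.486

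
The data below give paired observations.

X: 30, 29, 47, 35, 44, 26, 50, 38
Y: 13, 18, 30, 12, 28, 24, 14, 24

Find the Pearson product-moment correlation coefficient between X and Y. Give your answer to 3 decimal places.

n = 8, ΣX = 299, ΣY = 163, ΣX² = 11731, ΣY² = 3669, ΣXY = 6210
nΣXY − ΣXΣY = 49680 − 48737 = 943
nΣX² − (ΣX)² = 93848 − 89401 = 4447; nΣY² − (ΣY)² = 29352 − 26569 = 2783
r = 943 / √(4447 × 2783) = 943 / 3517.9541 ≈ 0.268

0.268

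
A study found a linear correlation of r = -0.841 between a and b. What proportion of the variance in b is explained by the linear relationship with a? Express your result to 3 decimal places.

0.707

r² = (-0.841)² = 0.707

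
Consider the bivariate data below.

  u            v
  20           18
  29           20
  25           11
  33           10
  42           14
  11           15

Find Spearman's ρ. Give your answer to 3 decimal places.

-0.371

Rank u: 2, 4, 3, 5, 6, 1
Rank v: 5, 6, 2, 1, 3, 4
d = rank(u) − rank(v): -3, -2, 1, 4, 3, -3; Σd² = 48
ρ = 1 − 6Σd² / [n(n²−1)] = 1 − 6×48 / (6×35) = 1 − 288/210 ≈ -0.371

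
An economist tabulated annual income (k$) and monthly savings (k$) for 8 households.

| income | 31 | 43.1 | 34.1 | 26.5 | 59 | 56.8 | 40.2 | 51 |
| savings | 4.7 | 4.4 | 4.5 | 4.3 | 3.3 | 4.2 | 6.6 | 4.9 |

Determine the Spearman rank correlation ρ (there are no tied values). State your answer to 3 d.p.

Rank income: 2, 5, 3, 1, 8, 7, 4, 6
Rank savings: 6, 4, 5, 3, 1, 2, 8, 7
d = rank(income) − rank(savings): -4, 1, -2, -2, 7, 5, -4, -1; Σd² = 116
ρ = 1 − 6Σd² / [n(n²−1)] = 1 − 6×116 / (8×63) = 1 − 696/504 ≈ -0.381

-0.381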